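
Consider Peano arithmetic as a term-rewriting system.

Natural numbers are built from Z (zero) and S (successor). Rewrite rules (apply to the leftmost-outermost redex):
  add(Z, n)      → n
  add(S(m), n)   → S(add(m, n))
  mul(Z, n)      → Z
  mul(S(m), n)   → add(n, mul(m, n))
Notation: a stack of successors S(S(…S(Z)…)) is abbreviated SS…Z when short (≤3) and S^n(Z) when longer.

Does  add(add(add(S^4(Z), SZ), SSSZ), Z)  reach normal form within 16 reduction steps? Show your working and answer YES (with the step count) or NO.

Answer: NO — after 16 steps the term is S(S(S(S(S(add(SSSZ, Z)))))), not yet normal

Working:
  start: add(add(add(S^4(Z), SZ), SSSZ), Z)
  [1] add(add(S(add(SSSZ, SZ)), SSSZ), Z)
  [2] add(S(add(add(SSSZ, SZ), SSSZ)), Z)
  [3] S(add(add(add(SSSZ, SZ), SSSZ), Z))
  [4] S(add(add(S(add(SSZ, SZ)), SSSZ), Z))
  [5] S(add(S(add(add(SSZ, SZ), SSSZ)), Z))
  [6] S(S(add(add(add(SSZ, SZ), SSSZ), Z)))
  [7] S(S(add(add(S(add(SZ, SZ)), SSSZ), Z)))
  [8] S(S(add(S(add(add(SZ, SZ), SSSZ)), Z)))
  [9] S(S(S(add(add(add(SZ, SZ), SSSZ), Z))))
  [10] S(S(S(add(add(S(add(Z, SZ)), SSSZ), Z))))
  [11] S(S(S(add(S(add(add(Z, SZ), SSSZ)), Z))))
  [12] S(S(S(S(add(add(add(Z, SZ), SSSZ), Z)))))
  [13] S(S(S(S(add(add(SZ, SSSZ), Z)))))
  [14] S(S(S(S(add(S(add(Z, SSSZ)), Z)))))
  [15] S(S(S(S(S(add(add(Z, SSSZ), Z))))))
  [16] S(S(S(S(S(add(SSSZ, Z))))))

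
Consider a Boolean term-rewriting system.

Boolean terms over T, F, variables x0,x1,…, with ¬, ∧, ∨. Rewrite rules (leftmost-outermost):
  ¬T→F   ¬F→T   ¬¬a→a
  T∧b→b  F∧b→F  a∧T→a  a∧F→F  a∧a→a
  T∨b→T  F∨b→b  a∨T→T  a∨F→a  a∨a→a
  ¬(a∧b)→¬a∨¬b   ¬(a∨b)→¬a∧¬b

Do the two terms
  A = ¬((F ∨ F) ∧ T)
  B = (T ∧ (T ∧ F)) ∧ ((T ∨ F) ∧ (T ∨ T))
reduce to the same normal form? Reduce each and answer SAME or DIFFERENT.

Term A:
  start: ¬((F ∨ F) ∧ T)
  →1  ¬(F ∨ F) ∨ ¬T
  →2  (¬F ∧ ¬F) ∨ ¬T
  →3  ¬F ∨ ¬T
  →4  T ∨ ¬T
  →5  T

Term B:
  start: (T ∧ (T ∧ F)) ∧ ((T ∨ F) ∧ (T ∨ T))
  →1  (T ∧ F) ∧ ((T ∨ F) ∧ (T ∨ T))
  →2  F ∧ ((T ∨ F) ∧ (T ∨ T))
  →3  F

Answer: DIFFERENT — A ⇓ T, B ⇓ F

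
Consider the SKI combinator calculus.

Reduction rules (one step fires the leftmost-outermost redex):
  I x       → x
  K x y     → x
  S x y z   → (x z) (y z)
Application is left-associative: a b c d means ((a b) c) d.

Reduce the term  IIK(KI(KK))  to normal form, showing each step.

  start: IIK(KI(KK))
  [1] IK(KI(KK))
  [2] K(KI(KK))
  [3] KI

Answer: normal form = KI  (in 3 steps)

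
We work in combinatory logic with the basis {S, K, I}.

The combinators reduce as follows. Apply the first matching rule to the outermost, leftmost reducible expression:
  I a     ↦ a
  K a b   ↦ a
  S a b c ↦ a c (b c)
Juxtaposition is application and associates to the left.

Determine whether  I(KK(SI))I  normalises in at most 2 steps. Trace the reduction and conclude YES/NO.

  start: I(KK(SI))I
  step 1: KK(SI)I
  step 2: KI

Answer: YES — reaches normal form KI in 2 ≤ 2 steps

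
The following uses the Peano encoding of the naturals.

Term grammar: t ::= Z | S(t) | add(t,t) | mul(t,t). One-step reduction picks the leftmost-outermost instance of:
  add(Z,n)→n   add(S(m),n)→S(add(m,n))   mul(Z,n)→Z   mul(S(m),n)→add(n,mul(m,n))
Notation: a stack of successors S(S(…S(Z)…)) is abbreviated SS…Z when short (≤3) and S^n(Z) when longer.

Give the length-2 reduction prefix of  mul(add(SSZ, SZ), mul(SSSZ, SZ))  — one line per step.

  start: mul(add(SSZ, SZ), mul(SSSZ, SZ))
  →1  mul(S(add(SZ, SZ)), mul(SSSZ, SZ))
  →2  add(mul(SSSZ, SZ), mul(add(SZ, SZ), mul(SSSZ, SZ)))

Answer: after 2 steps: add(mul(SSSZ, SZ), mul(add(SZ, SZ), mul(SSSZ, SZ)))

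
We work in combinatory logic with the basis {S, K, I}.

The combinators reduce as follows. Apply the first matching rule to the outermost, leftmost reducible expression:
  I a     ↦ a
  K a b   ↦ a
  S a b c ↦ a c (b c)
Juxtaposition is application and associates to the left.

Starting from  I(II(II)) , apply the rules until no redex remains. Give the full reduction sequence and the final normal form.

Answer: normal form = I  (in 4 steps)

Reduction:
  start: I(II(II))
  →1  II(II)
  →2  I(II)
  →3  II
  →4  I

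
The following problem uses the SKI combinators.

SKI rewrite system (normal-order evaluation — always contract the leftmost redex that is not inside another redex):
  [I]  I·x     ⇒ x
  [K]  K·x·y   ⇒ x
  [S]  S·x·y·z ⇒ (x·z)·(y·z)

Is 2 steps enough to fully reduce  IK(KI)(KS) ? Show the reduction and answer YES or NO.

Answer: YES — reaches normal form KI in 2 ≤ 2 steps

Working:
  start: IK(KI)(KS)
  →1  K(KI)(KS)
  →2  KI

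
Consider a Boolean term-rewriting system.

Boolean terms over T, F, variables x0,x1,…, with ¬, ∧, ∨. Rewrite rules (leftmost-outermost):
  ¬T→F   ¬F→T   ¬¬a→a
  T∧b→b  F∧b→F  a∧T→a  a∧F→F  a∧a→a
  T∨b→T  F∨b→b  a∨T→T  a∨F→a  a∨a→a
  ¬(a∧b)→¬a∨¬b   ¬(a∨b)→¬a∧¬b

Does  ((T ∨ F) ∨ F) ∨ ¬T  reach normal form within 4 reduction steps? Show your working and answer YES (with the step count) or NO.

  start: ((T ∨ F) ∨ F) ∨ ¬T
  step 1: (T ∨ F) ∨ ¬T
  step 2: T ∨ ¬T
  step 3: T

Answer: YES — reaches normal form T in 3 ≤ 4 steps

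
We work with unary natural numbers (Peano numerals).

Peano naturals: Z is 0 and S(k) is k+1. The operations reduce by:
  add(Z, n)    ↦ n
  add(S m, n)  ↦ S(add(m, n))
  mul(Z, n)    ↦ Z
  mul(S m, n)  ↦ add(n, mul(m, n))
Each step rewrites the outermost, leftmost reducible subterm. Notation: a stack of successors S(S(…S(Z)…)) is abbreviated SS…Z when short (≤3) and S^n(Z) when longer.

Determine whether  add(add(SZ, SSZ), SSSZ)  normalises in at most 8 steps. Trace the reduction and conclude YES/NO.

Answer: YES — reaches normal form S^6(Z) in 6 ≤ 8 steps

Working:
  start: add(add(SZ, SSZ), SSSZ)
  step 1: add(S(add(Z, SSZ)), SSSZ)
  step 2: S(add(add(Z, SSZ), SSSZ))
  step 3: S(add(SSZ, SSSZ))
  step 4: S(S(add(SZ, SSSZ)))
  step 5: S(S(S(add(Z, SSSZ))))
  step 6: S^6(Z)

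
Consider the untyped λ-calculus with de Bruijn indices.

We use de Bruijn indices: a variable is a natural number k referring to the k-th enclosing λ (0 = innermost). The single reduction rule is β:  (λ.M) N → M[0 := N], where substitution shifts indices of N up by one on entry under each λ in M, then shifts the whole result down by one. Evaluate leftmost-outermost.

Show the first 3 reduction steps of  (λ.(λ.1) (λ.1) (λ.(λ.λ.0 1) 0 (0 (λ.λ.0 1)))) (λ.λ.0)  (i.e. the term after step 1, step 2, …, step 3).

  start: (λ.(λ.1) (λ.1) (λ.(λ.λ.0 1) 0 (0 (λ.λ.0 1)))) (λ.λ.0)
  →1  (λ.λ.λ.0) (λ.λ.λ.0) (λ.(λ.λ.0 1) 0 (0 (λ.λ.0 1)))
  →2  (λ.λ.0) (λ.(λ.λ.0 1) 0 (0 (λ.λ.0 1)))
  →3  λ.0

Answer: after 3 steps: λ.0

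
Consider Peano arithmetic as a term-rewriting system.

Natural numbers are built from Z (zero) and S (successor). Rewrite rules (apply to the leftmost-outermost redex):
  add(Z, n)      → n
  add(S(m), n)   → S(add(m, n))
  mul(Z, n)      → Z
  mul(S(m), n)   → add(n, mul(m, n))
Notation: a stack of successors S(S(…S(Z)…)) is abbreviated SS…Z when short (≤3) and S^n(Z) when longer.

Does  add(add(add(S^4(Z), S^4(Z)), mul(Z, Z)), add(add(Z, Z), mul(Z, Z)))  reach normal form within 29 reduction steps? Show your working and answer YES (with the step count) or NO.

  start: add(add(add(S^4(Z), S^4(Z)), mul(Z, Z)), add(add(Z, Z), mul(Z, Z)))
  step 1: add(add(S(add(SSSZ, S^4(Z))), mul(Z, Z)), add(add(Z, Z), mul(Z, Z)))
  step 2: add(S(add(add(SSSZ, S^4(Z)), mul(Z, Z))), add(add(Z, Z), mul(Z, Z)))
  step 3: S(add(add(add(SSSZ, S^4(Z)), mul(Z, Z)), add(add(Z, Z), mul(Z, Z))))
  step 4: S(add(add(S(add(SSZ, S^4(Z))), mul(Z, Z)), add(add(Z, Z), mul(Z, Z))))
  step 5: S(add(S(add(add(SSZ, S^4(Z)), mul(Z, Z))), add(add(Z, Z), mul(Z, Z))))
  step 6: S(S(add(add(add(SSZ, S^4(Z)), mul(Z, Z)), add(add(Z, Z), mul(Z, Z)))))
  step 7: S(S(add(add(S(add(SZ, S^4(Z))), mul(Z, Z)), add(add(Z, Z), mul(Z, Z)))))
  step 8: S(S(add(S(add(add(SZ, S^4(Z)), mul(Z, Z))), add(add(Z, Z), mul(Z, Z)))))
  step 9: S(S(S(add(add(add(SZ, S^4(Z)), mul(Z, Z)), add(add(Z, Z), mul(Z, Z))))))
  step 10: S(S(S(add(add(S(add(Z, S^4(Z))), mul(Z, Z)), add(add(Z, Z), mul(Z, Z))))))
  step 11: S(S(S(add(S(add(add(Z, S^4(Z)), mul(Z, Z))), add(add(Z, Z), mul(Z, Z))))))
  step 12: S(S(S(S(add(add(add(Z, S^4(Z)), mul(Z, Z)), add(add(Z, Z), mul(Z, Z)))))))
  step 13: S(S(S(S(add(add(S^4(Z), mul(Z, Z)), add(add(Z, Z), mul(Z, Z)))))))
  step 14: S(S(S(S(add(S(add(SSSZ, mul(Z, Z))), add(add(Z, Z), mul(Z, Z)))))))
  step 15: S(S(S(S(S(add(add(SSSZ, mul(Z, Z)), add(add(Z, Z), mul(Z, Z))))))))
  step 16: S(S(S(S(S(add(S(add(SSZ, mul(Z, Z))), add(add(Z, Z), mul(Z, Z))))))))
  step 17: S(S(S(S(S(S(add(add(SSZ, mul(Z, Z)), add(add(Z, Z), mul(Z, Z)))))))))
  step 18: S(S(S(S(S(S(add(S(add(SZ, mul(Z, Z))), add(add(Z, Z), mul(Z, Z)))))))))
  step 19: S(S(S(S(S(S(S(add(add(SZ, mul(Z, Z)), add(add(Z, Z), mul(Z, Z))))))))))
  step 20: S(S(S(S(S(S(S(add(S(add(Z, mul(Z, Z))), add(add(Z, Z), mul(Z, Z))))))))))
  step 21: S(S(S(S(S(S(S(S(add(add(Z, mul(Z, Z)), add(add(Z, Z), mul(Z, Z)))))))))))
  step 22: S(S(S(S(S(S(S(S(add(mul(Z, Z), add(add(Z, Z), mul(Z, Z)))))))))))
  step 23: S(S(S(S(S(S(S(S(add(Z, add(add(Z, Z), mul(Z, Z)))))))))))
  step 24: S(S(S(S(S(S(S(S(add(add(Z, Z), mul(Z, Z))))))))))
  step 25: S(S(S(S(S(S(S(S(add(Z, mul(Z, Z))))))))))
  step 26: S(S(S(S(S(S(S(S(mul(Z, Z)))))))))
  step 27: S^8(Z)

Answer: YES — reaches normal form S^8(Z) in 27 ≤ 29 steps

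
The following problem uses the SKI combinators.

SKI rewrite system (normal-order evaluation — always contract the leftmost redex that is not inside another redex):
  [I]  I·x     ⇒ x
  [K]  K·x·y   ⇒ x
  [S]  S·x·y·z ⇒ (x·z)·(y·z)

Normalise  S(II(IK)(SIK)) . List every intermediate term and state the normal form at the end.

Answer: normal form = S(K(SIK))  (in 3 steps)

Derivation:
  start: S(II(IK)(SIK))
  [1] S(I(IK)(SIK))
  [2] S(IK(SIK))
  [3] S(K(SIK))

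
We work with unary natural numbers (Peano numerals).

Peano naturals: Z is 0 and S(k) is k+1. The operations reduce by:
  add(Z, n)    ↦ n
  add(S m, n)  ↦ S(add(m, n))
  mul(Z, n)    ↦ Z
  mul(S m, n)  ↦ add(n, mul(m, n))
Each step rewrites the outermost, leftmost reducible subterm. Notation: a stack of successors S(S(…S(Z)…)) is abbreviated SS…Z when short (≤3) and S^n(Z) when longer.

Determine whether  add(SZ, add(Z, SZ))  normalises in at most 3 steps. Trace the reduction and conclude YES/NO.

Answer: YES — reaches normal form SSZ in 3 ≤ 3 steps

Reduction:
  start: add(SZ, add(Z, SZ))
  →1  S(add(Z, add(Z, SZ)))
  →2  S(add(Z, SZ))
  →3  SSZ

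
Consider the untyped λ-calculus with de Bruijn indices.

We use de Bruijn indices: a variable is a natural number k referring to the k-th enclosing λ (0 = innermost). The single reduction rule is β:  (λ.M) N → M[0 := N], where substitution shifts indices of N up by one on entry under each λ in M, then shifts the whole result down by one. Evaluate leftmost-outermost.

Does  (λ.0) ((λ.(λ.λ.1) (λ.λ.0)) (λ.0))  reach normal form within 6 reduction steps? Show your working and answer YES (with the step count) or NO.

  start: (λ.0) ((λ.(λ.λ.1) (λ.λ.0)) (λ.0))
  →1  (λ.(λ.λ.1) (λ.λ.0)) (λ.0)
  →2  (λ.λ.1) (λ.λ.0)
  →3  λ.λ.λ.0

Answer: YES — reaches normal form λ.λ.λ.0 in 3 ≤ 6 steps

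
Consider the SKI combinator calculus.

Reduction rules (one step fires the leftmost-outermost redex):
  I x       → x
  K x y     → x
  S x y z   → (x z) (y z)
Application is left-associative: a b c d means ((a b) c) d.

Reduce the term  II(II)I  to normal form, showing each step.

Answer: normal form = I  (in 4 steps)

Reduction:
  start: II(II)I
  →1  I(II)I
  →2  III
  →3  II
  →4  I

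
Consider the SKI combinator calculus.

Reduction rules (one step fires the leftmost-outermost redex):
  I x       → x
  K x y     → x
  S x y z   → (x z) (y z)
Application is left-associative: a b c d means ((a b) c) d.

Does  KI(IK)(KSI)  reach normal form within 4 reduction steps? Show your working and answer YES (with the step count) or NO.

  start: KI(IK)(KSI)
  [1] I(KSI)
  [2] KSI
  [3] S

Answer: YES — reaches normal form S in 3 ≤ 4 steps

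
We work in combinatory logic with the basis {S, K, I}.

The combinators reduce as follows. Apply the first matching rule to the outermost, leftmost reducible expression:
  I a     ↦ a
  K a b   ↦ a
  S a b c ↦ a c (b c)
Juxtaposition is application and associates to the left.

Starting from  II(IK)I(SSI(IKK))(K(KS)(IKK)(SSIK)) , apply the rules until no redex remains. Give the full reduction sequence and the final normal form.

  start: II(IK)I(SSI(IKK))(K(KS)(IKK)(SSIK))
  →1  I(IK)I(SSI(IKK))(K(KS)(IKK)(SSIK))
  →2  IKI(SSI(IKK))(K(KS)(IKK)(SSIK))
  →3  KI(SSI(IKK))(K(KS)(IKK)(SSIK))
  →4  I(K(KS)(IKK)(SSIK))
  →5  K(KS)(IKK)(SSIK)
  →6  KS(SSIK)
  →7  S

Answer: normal form = S  (in 7 steps)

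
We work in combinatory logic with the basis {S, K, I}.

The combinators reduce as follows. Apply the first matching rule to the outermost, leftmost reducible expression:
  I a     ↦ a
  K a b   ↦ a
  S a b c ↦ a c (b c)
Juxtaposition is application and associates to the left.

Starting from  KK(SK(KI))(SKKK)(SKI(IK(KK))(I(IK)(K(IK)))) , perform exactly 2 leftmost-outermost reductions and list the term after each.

  start: KK(SK(KI))(SKKK)(SKI(IK(KK))(I(IK)(K(IK))))
  [1] K(SKKK)(SKI(IK(KK))(I(IK)(K(IK))))
  [2] SKKK

Answer: after 2 steps: SKKK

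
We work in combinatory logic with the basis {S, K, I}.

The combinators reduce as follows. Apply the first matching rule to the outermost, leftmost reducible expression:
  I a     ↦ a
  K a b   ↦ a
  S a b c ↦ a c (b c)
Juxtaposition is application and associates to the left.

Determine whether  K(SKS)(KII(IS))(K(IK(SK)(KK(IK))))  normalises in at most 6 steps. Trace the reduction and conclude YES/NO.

Answer: YES — reaches normal form K(SK) in 5 ≤ 6 steps

Working:
  start: K(SKS)(KII(IS))(K(IK(SK)(KK(IK))))
  →1  SKS(K(IK(SK)(KK(IK))))
  →2  K(K(IK(SK)(KK(IK))))(S(K(IK(SK)(KK(IK)))))
  →3  K(IK(SK)(KK(IK)))
  →4  K(K(SK)(KK(IK)))
  →5  K(SK)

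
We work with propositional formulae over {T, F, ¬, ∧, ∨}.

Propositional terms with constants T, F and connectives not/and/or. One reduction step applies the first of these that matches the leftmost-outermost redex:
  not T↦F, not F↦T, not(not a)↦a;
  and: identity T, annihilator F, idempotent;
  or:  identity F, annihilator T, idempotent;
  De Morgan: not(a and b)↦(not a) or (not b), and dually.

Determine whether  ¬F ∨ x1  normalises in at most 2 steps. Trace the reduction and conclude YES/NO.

Answer: YES — reaches normal form T in 2 ≤ 2 steps

Working:
  start: ¬F ∨ x1
  step 1: T ∨ x1
  step 2: T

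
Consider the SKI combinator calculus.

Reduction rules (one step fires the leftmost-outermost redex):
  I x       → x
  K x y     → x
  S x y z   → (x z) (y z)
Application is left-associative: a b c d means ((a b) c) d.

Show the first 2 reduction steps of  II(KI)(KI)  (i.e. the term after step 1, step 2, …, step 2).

  start: II(KI)(KI)
  →1  I(KI)(KI)
  →2  KI(KI)

Answer: after 2 steps: KI(KI)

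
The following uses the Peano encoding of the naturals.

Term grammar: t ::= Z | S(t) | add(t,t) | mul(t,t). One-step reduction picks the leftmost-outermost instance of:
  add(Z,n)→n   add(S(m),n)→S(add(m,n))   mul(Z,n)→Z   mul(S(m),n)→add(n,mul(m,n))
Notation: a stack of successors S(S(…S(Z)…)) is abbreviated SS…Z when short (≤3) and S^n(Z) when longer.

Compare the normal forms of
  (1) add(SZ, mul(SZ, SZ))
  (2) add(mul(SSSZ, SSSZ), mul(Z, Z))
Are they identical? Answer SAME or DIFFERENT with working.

Term A:
  start: add(SZ, mul(SZ, SZ))
  [1] S(add(Z, mul(SZ, SZ)))
  [2] S(mul(SZ, SZ))
  [3] S(add(SZ, mul(Z, SZ)))
  [4] S(S(add(Z, mul(Z, SZ))))
  [5] S(S(mul(Z, SZ)))
  [6] SSZ

Term B:
  start: add(mul(SSSZ, SSSZ), mul(Z, Z))
  [1] add(add(SSSZ, mul(SSZ, SSSZ)), mul(Z, Z))
  [2] add(S(add(SSZ, mul(SSZ, SSSZ))), mul(Z, Z))
  [3] S(add(add(SSZ, mul(SSZ, SSSZ)), mul(Z, Z)))
  [4] S(add(S(add(SZ, mul(SSZ, SSSZ))), mul(Z, Z)))
  [5] S(S(add(add(SZ, mul(SSZ, SSSZ)), mul(Z, Z))))
  [6] S(S(add(S(add(Z, mul(SSZ, SSSZ))), mul(Z, Z))))
  [7] S(S(S(add(add(Z, mul(SSZ, SSSZ)), mul(Z, Z)))))
  [8] S(S(S(add(mul(SSZ, SSSZ), mul(Z, Z)))))
  [9] S(S(S(add(add(SSSZ, mul(SZ, SSSZ)), mul(Z, Z)))))
  [10] S(S(S(add(S(add(SSZ, mul(SZ, SSSZ))), mul(Z, Z)))))
  [11] S(S(S(S(add(add(SSZ, mul(SZ, SSSZ)), mul(Z, Z))))))
  [12] S(S(S(S(add(S(add(SZ, mul(SZ, SSSZ))), mul(Z, Z))))))
  [13] S(S(S(S(S(add(add(SZ, mul(SZ, SSSZ)), mul(Z, Z)))))))
  [14] S(S(S(S(S(add(S(add(Z, mul(SZ, SSSZ))), mul(Z, Z)))))))
  [15] S(S(S(S(S(S(add(add(Z, mul(SZ, SSSZ)), mul(Z, Z))))))))
  [16] S(S(S(S(S(S(add(mul(SZ, SSSZ), mul(Z, Z))))))))
  [17] S(S(S(S(S(S(add(add(SSSZ, mul(Z, SSSZ)), mul(Z, Z))))))))
  [18] S(S(S(S(S(S(add(S(add(SSZ, mul(Z, SSSZ))), mul(Z, Z))))))))
  [19] S(S(S(S(S(S(S(add(add(SSZ, mul(Z, SSSZ)), mul(Z, Z)))))))))
  [20] S(S(S(S(S(S(S(add(S(add(SZ, mul(Z, SSSZ))), mul(Z, Z)))))))))
  [21] S(S(S(S(S(S(S(S(add(add(SZ, mul(Z, SSSZ)), mul(Z, Z))))))))))
  [22] S(S(S(S(S(S(S(S(add(S(add(Z, mul(Z, SSSZ))), mul(Z, Z))))))))))
  [23] S(S(S(S(S(S(S(S(S(add(add(Z, mul(Z, SSSZ)), mul(Z, Z)))))))))))
  [24] S(S(S(S(S(S(S(S(S(add(mul(Z, SSSZ), mul(Z, Z)))))))))))
  [25] S(S(S(S(S(S(S(S(S(add(Z, mul(Z, Z)))))))))))
  [26] S(S(S(S(S(S(S(S(S(mul(Z, Z))))))))))
  [27] S^9(Z)

Answer: DIFFERENT — A ⇓ SSZ, B ⇓ S^9(Z)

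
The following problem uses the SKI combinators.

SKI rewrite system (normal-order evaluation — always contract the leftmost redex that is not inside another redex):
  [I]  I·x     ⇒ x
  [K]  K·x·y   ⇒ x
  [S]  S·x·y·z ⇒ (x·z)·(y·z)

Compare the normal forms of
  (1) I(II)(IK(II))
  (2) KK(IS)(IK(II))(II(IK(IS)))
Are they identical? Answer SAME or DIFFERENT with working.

Answer: SAME — A ⇓ KI, B ⇓ KI

Derivation:
Term A:
  start: I(II)(IK(II))
  →1  II(IK(II))
  →2  I(IK(II))
  →3  IK(II)
  →4  K(II)
  →5  KI

Term B:
  start: KK(IS)(IK(II))(II(IK(IS)))
  →1  K(IK(II))(II(IK(IS)))
  →2  IK(II)
  →3  K(II)
  →4  KI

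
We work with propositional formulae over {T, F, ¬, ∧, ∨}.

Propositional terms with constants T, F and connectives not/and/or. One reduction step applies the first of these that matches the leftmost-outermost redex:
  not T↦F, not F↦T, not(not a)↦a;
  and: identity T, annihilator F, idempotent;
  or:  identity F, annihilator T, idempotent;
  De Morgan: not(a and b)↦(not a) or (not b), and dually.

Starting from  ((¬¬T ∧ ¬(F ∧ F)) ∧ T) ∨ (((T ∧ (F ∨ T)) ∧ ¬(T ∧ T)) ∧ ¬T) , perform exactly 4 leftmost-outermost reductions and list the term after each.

  start: ((¬¬T ∧ ¬(F ∧ F)) ∧ T) ∨ (((T ∧ (F ∨ T)) ∧ ¬(T ∧ T)) ∧ ¬T)
  [1] (¬¬T ∧ ¬(F ∧ F)) ∨ (((T ∧ (F ∨ T)) ∧ ¬(T ∧ T)) ∧ ¬T)
  [2] (T ∧ ¬(F ∧ F)) ∨ (((T ∧ (F ∨ T)) ∧ ¬(T ∧ T)) ∧ ¬T)
  [3] ¬(F ∧ F) ∨ (((T ∧ (F ∨ T)) ∧ ¬(T ∧ T)) ∧ ¬T)
  [4] (¬F ∨ ¬F) ∨ (((T ∧ (F ∨ T)) ∧ ¬(T ∧ T)) ∧ ¬T)

Answer: after 4 steps: (¬F ∨ ¬F) ∨ (((T ∧ (F ∨ T)) ∧ ¬(T ∧ T)) ∧ ¬T)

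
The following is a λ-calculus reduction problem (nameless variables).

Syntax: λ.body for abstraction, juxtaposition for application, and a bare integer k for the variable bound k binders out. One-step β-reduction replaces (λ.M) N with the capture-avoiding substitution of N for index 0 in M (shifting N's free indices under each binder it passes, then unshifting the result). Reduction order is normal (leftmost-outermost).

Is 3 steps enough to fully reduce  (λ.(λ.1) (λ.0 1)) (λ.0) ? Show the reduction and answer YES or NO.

Answer: YES — reaches normal form λ.0 in 2 ≤ 3 steps

Derivation:
  start: (λ.(λ.1) (λ.0 1)) (λ.0)
  step 1: (λ.λ.0) (λ.0 (λ.0))
  step 2: λ.0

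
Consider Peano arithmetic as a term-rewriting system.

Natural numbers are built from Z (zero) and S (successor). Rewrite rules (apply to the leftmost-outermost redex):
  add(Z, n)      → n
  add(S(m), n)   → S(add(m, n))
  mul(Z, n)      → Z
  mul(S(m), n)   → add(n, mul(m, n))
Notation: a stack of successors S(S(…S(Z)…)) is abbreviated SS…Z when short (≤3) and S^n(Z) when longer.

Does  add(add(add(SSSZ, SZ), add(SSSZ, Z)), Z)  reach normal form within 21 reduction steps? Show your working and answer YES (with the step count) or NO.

Answer: YES — reaches normal form S^7(Z) in 21 ≤ 21 steps

Working:
  start: add(add(add(SSSZ, SZ), add(SSSZ, Z)), Z)
  →1  add(add(S(add(SSZ, SZ)), add(SSSZ, Z)), Z)
  →2  add(S(add(add(SSZ, SZ), add(SSSZ, Z))), Z)
  →3  S(add(add(add(SSZ, SZ), add(SSSZ, Z)), Z))
  →4  S(add(add(S(add(SZ, SZ)), add(SSSZ, Z)), Z))
  →5  S(add(S(add(add(SZ, SZ), add(SSSZ, Z))), Z))
  →6  S(S(add(add(add(SZ, SZ), add(SSSZ, Z)), Z)))
  →7  S(S(add(add(S(add(Z, SZ)), add(SSSZ, Z)), Z)))
  →8  S(S(add(S(add(add(Z, SZ), add(SSSZ, Z))), Z)))
  →9  S(S(S(add(add(add(Z, SZ), add(SSSZ, Z)), Z))))
  →10  S(S(S(add(add(SZ, add(SSSZ, Z)), Z))))
  →11  S(S(S(add(S(add(Z, add(SSSZ, Z))), Z))))
  →12  S(S(S(S(add(add(Z, add(SSSZ, Z)), Z)))))
  →13  S(S(S(S(add(add(SSSZ, Z), Z)))))
  →14  S(S(S(S(add(S(add(SSZ, Z)), Z)))))
  →15  S(S(S(S(S(add(add(SSZ, Z), Z))))))
  →16  S(S(S(S(S(add(S(add(SZ, Z)), Z))))))
  →17  S(S(S(S(S(S(add(add(SZ, Z), Z)))))))
  →18  S(S(S(S(S(S(add(S(add(Z, Z)), Z)))))))
  →19  S(S(S(S(S(S(S(add(add(Z, Z), Z))))))))
  →20  S(S(S(S(S(S(S(add(Z, Z))))))))
  →21  S^7(Z)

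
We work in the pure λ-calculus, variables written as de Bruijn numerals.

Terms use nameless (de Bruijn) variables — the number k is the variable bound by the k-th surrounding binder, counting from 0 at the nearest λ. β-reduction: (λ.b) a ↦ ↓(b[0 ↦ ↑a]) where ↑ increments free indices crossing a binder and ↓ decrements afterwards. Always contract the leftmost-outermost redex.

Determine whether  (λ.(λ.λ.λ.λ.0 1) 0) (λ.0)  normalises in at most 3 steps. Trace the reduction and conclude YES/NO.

Answer: YES — reaches normal form λ.λ.λ.0 1 in 2 ≤ 3 steps

Reduction:
  start: (λ.(λ.λ.λ.λ.0 1) 0) (λ.0)
  [1] (λ.λ.λ.λ.0 1) (λ.0)
  [2] λ.λ.λ.0 1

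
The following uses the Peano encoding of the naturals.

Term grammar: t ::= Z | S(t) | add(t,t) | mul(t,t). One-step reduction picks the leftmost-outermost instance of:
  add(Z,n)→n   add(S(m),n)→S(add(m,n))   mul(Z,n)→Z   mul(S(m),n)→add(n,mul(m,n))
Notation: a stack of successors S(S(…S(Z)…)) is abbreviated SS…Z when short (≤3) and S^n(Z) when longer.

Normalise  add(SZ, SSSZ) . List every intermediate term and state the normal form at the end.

  start: add(SZ, SSSZ)
  →1  S(add(Z, SSSZ))
  →2  S^4(Z)

Answer: normal form = S^4(Z)  (in 2 steps)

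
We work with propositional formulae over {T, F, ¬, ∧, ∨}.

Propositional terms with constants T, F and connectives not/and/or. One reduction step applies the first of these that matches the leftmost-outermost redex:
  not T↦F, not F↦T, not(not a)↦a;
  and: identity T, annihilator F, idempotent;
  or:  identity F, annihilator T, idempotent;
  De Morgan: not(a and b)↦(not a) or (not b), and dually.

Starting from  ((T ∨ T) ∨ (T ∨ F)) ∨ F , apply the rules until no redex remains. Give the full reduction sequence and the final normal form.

Answer: normal form = T  (in 3 steps)

Reduction:
  start: ((T ∨ T) ∨ (T ∨ F)) ∨ F
  [1] (T ∨ T) ∨ (T ∨ F)
  [2] T ∨ (T ∨ F)
  [3] T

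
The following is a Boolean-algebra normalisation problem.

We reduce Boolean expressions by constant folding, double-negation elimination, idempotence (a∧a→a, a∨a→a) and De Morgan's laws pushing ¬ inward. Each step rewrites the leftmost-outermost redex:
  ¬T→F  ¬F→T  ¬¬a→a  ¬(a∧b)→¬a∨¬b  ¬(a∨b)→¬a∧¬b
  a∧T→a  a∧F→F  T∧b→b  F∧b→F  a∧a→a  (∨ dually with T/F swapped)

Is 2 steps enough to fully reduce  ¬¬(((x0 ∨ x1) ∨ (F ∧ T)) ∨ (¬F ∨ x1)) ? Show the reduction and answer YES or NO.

Answer: NO — after 2 steps the term is ((x0 ∨ x1) ∨ F) ∨ (¬F ∨ x1), not yet normal

Working:
  start: ¬¬(((x0 ∨ x1) ∨ (F ∧ T)) ∨ (¬F ∨ x1))
  →1  ((x0 ∨ x1) ∨ (F ∧ T)) ∨ (¬F ∨ x1)
  →2  ((x0 ∨ x1) ∨ F) ∨ (¬F ∨ x1)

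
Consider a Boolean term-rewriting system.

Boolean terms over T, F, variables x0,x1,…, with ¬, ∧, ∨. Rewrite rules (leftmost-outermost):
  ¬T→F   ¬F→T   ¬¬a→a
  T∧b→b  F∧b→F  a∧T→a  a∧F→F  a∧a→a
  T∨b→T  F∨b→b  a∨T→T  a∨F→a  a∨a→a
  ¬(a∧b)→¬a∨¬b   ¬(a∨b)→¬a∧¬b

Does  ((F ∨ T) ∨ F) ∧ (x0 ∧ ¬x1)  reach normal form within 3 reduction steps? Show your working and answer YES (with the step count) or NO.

Answer: YES — reaches normal form x0 ∧ ¬x1 in 3 ≤ 3 steps

Working:
  start: ((F ∨ T) ∨ F) ∧ (x0 ∧ ¬x1)
  step 1: (F ∨ T) ∧ (x0 ∧ ¬x1)
  step 2: T ∧ (x0 ∧ ¬x1)
  step 3: x0 ∧ ¬x1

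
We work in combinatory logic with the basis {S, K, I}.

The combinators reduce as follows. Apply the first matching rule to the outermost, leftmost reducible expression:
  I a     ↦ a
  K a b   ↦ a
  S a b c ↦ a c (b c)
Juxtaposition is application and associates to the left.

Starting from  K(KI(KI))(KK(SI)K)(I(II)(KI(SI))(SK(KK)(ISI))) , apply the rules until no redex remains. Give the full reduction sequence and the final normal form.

Answer: normal form = SI  (in 11 steps)

Working:
  start: K(KI(KI))(KK(SI)K)(I(II)(KI(SI))(SK(KK)(ISI)))
  →1  KI(KI)(I(II)(KI(SI))(SK(KK)(ISI)))
  →2  I(I(II)(KI(SI))(SK(KK)(ISI)))
  →3  I(II)(KI(SI))(SK(KK)(ISI))
  →4  II(KI(SI))(SK(KK)(ISI))
  →5  I(KI(SI))(SK(KK)(ISI))
  →6  KI(SI)(SK(KK)(ISI))
  →7  I(SK(KK)(ISI))
  →8  SK(KK)(ISI)
  →9  K(ISI)(KK(ISI))
  →10  ISI
  →11  SI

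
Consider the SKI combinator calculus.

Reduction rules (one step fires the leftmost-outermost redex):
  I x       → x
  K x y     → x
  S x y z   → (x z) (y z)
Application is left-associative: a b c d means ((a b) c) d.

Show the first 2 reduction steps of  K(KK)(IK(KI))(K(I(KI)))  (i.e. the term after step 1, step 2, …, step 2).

Answer: after 2 steps: K

Reduction:
  start: K(KK)(IK(KI))(K(I(KI)))
  [1] KK(K(I(KI)))
  [2] K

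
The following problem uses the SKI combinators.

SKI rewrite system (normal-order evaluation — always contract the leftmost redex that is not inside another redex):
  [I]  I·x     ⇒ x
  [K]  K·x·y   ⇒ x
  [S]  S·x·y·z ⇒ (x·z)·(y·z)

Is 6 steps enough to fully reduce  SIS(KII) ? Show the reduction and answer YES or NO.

Answer: YES — reaches normal form SI in 5 ≤ 6 steps

Derivation:
  start: SIS(KII)
  →1  I(KII)(S(KII))
  →2  KII(S(KII))
  →3  I(S(KII))
  →4  S(KII)
  →5  SI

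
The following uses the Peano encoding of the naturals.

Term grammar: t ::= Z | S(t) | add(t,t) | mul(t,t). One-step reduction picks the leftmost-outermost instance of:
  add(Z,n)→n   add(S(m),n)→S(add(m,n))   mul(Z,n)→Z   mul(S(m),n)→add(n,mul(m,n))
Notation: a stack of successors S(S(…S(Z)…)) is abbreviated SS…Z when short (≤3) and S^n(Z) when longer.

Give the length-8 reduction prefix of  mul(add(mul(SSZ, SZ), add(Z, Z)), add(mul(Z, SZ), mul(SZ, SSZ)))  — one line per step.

  start: mul(add(mul(SSZ, SZ), add(Z, Z)), add(mul(Z, SZ), mul(SZ, SSZ)))
  →1  mul(add(add(SZ, mul(SZ, SZ)), add(Z, Z)), add(mul(Z, SZ), mul(SZ, SSZ)))
  →2  mul(add(S(add(Z, mul(SZ, SZ))), add(Z, Z)), add(mul(Z, SZ), mul(SZ, SSZ)))
  →3  mul(S(add(add(Z, mul(SZ, SZ)), add(Z, Z))), add(mul(Z, SZ), mul(SZ, SSZ)))
  →4  add(add(mul(Z, SZ), mul(SZ, SSZ)), mul(add(add(Z, mul(SZ, SZ)), add(Z, Z)), add(mul(Z, SZ), mul(SZ, SSZ))))
  →5  add(add(Z, mul(SZ, SSZ)), mul(add(add(Z, mul(SZ, SZ)), add(Z, Z)), add(mul(Z, SZ), mul(SZ, SSZ))))
  →6  add(mul(SZ, SSZ), mul(add(add(Z, mul(SZ, SZ)), add(Z, Z)), add(mul(Z, SZ), mul(SZ, SSZ))))
  →7  add(add(SSZ, mul(Z, SSZ)), mul(add(add(Z, mul(SZ, SZ)), add(Z, Z)), add(mul(Z, SZ), mul(SZ, SSZ))))
  →8  add(S(add(SZ, mul(Z, SSZ))), mul(add(add(Z, mul(SZ, SZ)), add(Z, Z)), add(mul(Z, SZ), mul(SZ, SSZ))))

Answer: after 8 steps: add(S(add(SZ, mul(Z, SSZ))), mul(add(add(Z, mul(SZ, SZ)), add(Z, Z)), add(mul(Z, SZ), mul(SZ, SSZ))))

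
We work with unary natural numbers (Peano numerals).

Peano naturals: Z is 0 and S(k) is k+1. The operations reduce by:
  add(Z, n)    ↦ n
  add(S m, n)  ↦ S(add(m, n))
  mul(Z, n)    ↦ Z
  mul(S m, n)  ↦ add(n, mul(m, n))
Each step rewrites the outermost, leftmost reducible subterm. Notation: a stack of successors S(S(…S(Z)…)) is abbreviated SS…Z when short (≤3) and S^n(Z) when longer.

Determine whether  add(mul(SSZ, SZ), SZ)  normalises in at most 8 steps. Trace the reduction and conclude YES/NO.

Answer: NO — after 8 steps the term is S(S(add(mul(Z, SZ), SZ))), not yet normal

Reduction:
  start: add(mul(SSZ, SZ), SZ)
  step 1: add(add(SZ, mul(SZ, SZ)), SZ)
  step 2: add(S(add(Z, mul(SZ, SZ))), SZ)
  step 3: S(add(add(Z, mul(SZ, SZ)), SZ))
  step 4: S(add(mul(SZ, SZ), SZ))
  step 5: S(add(add(SZ, mul(Z, SZ)), SZ))
  step 6: S(add(S(add(Z, mul(Z, SZ))), SZ))
  step 7: S(S(add(add(Z, mul(Z, SZ)), SZ)))
  step 8: S(S(add(mul(Z, SZ), SZ)))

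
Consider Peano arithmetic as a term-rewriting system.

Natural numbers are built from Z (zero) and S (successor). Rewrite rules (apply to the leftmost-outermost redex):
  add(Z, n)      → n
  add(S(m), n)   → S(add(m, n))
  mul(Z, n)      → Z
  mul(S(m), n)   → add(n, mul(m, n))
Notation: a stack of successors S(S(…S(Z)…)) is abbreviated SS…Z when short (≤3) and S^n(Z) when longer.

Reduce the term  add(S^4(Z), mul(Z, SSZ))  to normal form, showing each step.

Answer: normal form = S^4(Z)  (in 6 steps)

Reduction:
  start: add(S^4(Z), mul(Z, SSZ))
  →1  S(add(SSSZ, mul(Z, SSZ)))
  →2  S(S(add(SSZ, mul(Z, SSZ))))
  →3  S(S(S(add(SZ, mul(Z, SSZ)))))
  →4  S(S(S(S(add(Z, mul(Z, SSZ))))))
  →5  S(S(S(S(mul(Z, SSZ)))))
  →6  S^4(Z)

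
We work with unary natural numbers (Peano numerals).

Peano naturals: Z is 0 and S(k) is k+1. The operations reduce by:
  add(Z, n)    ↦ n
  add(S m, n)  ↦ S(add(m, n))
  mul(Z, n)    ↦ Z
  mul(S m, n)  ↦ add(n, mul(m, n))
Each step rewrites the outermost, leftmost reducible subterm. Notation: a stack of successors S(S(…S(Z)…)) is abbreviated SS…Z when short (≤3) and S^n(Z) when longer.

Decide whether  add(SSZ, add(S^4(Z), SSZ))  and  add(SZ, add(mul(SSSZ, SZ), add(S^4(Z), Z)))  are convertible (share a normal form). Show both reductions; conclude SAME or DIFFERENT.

Answer: SAME — A ⇓ S^8(Z), B ⇓ S^8(Z)

Derivation:
Term A:
  start: add(SSZ, add(S^4(Z), SSZ))
  [1] S(add(SZ, add(S^4(Z), SSZ)))
  [2] S(S(add(Z, add(S^4(Z), SSZ))))
  [3] S(S(add(S^4(Z), SSZ)))
  [4] S(S(S(add(SSSZ, SSZ))))
  [5] S(S(S(S(add(SSZ, SSZ)))))
  [6] S(S(S(S(S(add(SZ, SSZ))))))
  [7] S(S(S(S(S(S(add(Z, SSZ)))))))
  [8] S^8(Z)

Term B:
  start: add(SZ, add(mul(SSSZ, SZ), add(S^4(Z), Z)))
  [1] S(add(Z, add(mul(SSSZ, SZ), add(S^4(Z), Z))))
  [2] S(add(mul(SSSZ, SZ), add(S^4(Z), Z)))
  [3] S(add(add(SZ, mul(SSZ, SZ)), add(S^4(Z), Z)))
  [4] S(add(S(add(Z, mul(SSZ, SZ))), add(S^4(Z), Z)))
  [5] S(S(add(add(Z, mul(SSZ, SZ)), add(S^4(Z), Z))))
  [6] S(S(add(mul(SSZ, SZ), add(S^4(Z), Z))))
  [7] S(S(add(add(SZ, mul(SZ, SZ)), add(S^4(Z), Z))))
  [8] S(S(add(S(add(Z, mul(SZ, SZ))), add(S^4(Z), Z))))
  [9] S(S(S(add(add(Z, mul(SZ, SZ)), add(S^4(Z), Z)))))
  [10] S(S(S(add(mul(SZ, SZ), add(S^4(Z), Z)))))
  [11] S(S(S(add(add(SZ, mul(Z, SZ)), add(S^4(Z), Z)))))
  [12] S(S(S(add(S(add(Z, mul(Z, SZ))), add(S^4(Z), Z)))))
  [13] S(S(S(S(add(add(Z, mul(Z, SZ)), add(S^4(Z), Z))))))
  [14] S(S(S(S(add(mul(Z, SZ), add(S^4(Z), Z))))))
  [15] S(S(S(S(add(Z, add(S^4(Z), Z))))))
  [16] S(S(S(S(add(S^4(Z), Z)))))
  [17] S(S(S(S(S(add(SSSZ, Z))))))
  [18] S(S(S(S(S(S(add(SSZ, Z)))))))
  [19] S(S(S(S(S(S(S(add(SZ, Z))))))))
  [20] S(S(S(S(S(S(S(S(add(Z, Z)))))))))
  [21] S^8(Z)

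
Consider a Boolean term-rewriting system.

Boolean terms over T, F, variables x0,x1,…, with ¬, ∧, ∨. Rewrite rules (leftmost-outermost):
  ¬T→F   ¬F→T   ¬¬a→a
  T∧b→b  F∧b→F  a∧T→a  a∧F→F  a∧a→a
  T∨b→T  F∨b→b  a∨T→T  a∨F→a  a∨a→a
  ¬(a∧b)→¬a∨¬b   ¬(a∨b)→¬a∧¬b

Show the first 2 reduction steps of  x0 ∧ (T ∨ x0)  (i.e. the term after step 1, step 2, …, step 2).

  start: x0 ∧ (T ∨ x0)
  →1  x0 ∧ T
  →2  x0

Answer: after 2 steps: x0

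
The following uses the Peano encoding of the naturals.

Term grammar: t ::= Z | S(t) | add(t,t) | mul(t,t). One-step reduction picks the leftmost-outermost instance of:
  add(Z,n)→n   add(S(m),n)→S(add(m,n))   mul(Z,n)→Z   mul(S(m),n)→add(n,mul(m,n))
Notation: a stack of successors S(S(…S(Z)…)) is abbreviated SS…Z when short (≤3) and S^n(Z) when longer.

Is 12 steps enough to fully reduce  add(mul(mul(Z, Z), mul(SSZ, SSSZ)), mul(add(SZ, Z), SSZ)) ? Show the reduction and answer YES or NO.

Answer: YES — reaches normal form SSZ in 10 ≤ 12 steps

Working:
  start: add(mul(mul(Z, Z), mul(SSZ, SSSZ)), mul(add(SZ, Z), SSZ))
  [1] add(mul(Z, mul(SSZ, SSSZ)), mul(add(SZ, Z), SSZ))
  [2] add(Z, mul(add(SZ, Z), SSZ))
  [3] mul(add(SZ, Z), SSZ)
  [4] mul(S(add(Z, Z)), SSZ)
  [5] add(SSZ, mul(add(Z, Z), SSZ))
  [6] S(add(SZ, mul(add(Z, Z), SSZ)))
  [7] S(S(add(Z, mul(add(Z, Z), SSZ))))
  [8] S(S(mul(add(Z, Z), SSZ)))
  [9] S(S(mul(Z, SSZ)))
  [10] SSZ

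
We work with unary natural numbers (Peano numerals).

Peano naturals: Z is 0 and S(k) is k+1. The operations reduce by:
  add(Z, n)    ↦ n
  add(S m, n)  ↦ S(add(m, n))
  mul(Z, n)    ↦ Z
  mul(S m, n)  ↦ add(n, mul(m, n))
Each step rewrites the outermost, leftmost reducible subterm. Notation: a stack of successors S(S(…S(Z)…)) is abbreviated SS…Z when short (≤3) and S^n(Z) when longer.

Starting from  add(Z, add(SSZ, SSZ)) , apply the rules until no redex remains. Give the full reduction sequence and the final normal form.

  start: add(Z, add(SSZ, SSZ))
  [1] add(SSZ, SSZ)
  [2] S(add(SZ, SSZ))
  [3] S(S(add(Z, SSZ)))
  [4] S^4(Z)

Answer: normal form = S^4(Z)  (in 4 steps)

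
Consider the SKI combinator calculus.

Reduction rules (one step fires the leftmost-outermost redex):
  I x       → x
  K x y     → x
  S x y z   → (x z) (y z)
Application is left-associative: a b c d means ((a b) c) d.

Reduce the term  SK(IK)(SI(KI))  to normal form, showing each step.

Answer: normal form = SI(KI)  (in 2 steps)

Working:
  start: SK(IK)(SI(KI))
  [1] K(SI(KI))(IK(SI(KI)))
  [2] SI(KI)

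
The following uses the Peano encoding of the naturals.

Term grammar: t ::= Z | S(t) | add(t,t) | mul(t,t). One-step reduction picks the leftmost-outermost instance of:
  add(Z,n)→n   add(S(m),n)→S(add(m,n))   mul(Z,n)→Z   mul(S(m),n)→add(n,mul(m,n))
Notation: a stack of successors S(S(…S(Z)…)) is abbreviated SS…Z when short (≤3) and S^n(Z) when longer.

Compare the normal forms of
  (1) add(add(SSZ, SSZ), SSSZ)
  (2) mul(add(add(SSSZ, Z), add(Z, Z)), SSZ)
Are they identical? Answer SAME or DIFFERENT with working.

Answer: DIFFERENT — A ⇓ S^7(Z), B ⇓ S^6(Z)

Derivation:
Term A:
  start: add(add(SSZ, SSZ), SSSZ)
  step 1: add(S(add(SZ, SSZ)), SSSZ)
  step 2: S(add(add(SZ, SSZ), SSSZ))
  step 3: S(add(S(add(Z, SSZ)), SSSZ))
  step 4: S(S(add(add(Z, SSZ), SSSZ)))
  step 5: S(S(add(SSZ, SSSZ)))
  step 6: S(S(S(add(SZ, SSSZ))))
  step 7: S(S(S(S(add(Z, SSSZ)))))
  step 8: S^7(Z)

Term B:
  start: mul(add(add(SSSZ, Z), add(Z, Z)), SSZ)
  step 1: mul(add(S(add(SSZ, Z)), add(Z, Z)), SSZ)
  step 2: mul(S(add(add(SSZ, Z), add(Z, Z))), SSZ)
  step 3: add(SSZ, mul(add(add(SSZ, Z), add(Z, Z)), SSZ))
  step 4: S(add(SZ, mul(add(add(SSZ, Z), add(Z, Z)), SSZ)))
  step 5: S(S(add(Z, mul(add(add(SSZ, Z), add(Z, Z)), SSZ))))
  step 6: S(S(mul(add(add(SSZ, Z), add(Z, Z)), SSZ)))
  step 7: S(S(mul(add(S(add(SZ, Z)), add(Z, Z)), SSZ)))
  step 8: S(S(mul(S(add(add(SZ, Z), add(Z, Z))), SSZ)))
  step 9: S(S(add(SSZ, mul(add(add(SZ, Z), add(Z, Z)), SSZ))))
  step 10: S(S(S(add(SZ, mul(add(add(SZ, Z), add(Z, Z)), SSZ)))))
  step 11: S(S(S(S(add(Z, mul(add(add(SZ, Z), add(Z, Z)), SSZ))))))
  step 12: S(S(S(S(mul(add(add(SZ, Z), add(Z, Z)), SSZ)))))
  step 13: S(S(S(S(mul(add(S(add(Z, Z)), add(Z, Z)), SSZ)))))
  step 14: S(S(S(S(mul(S(add(add(Z, Z), add(Z, Z))), SSZ)))))
  step 15: S(S(S(S(add(SSZ, mul(add(add(Z, Z), add(Z, Z)), SSZ))))))
  step 16: S(S(S(S(S(add(SZ, mul(add(add(Z, Z), add(Z, Z)), SSZ)))))))
  step 17: S(S(S(S(S(S(add(Z, mul(add(add(Z, Z), add(Z, Z)), SSZ))))))))
  step 18: S(S(S(S(S(S(mul(add(add(Z, Z), add(Z, Z)), SSZ)))))))
  step 19: S(S(S(S(S(S(mul(add(Z, add(Z, Z)), SSZ)))))))
  step 20: S(S(S(S(S(S(mul(add(Z, Z), SSZ)))))))
  step 21: S(S(S(S(S(S(mul(Z, SSZ)))))))
  step 22: S^6(Z)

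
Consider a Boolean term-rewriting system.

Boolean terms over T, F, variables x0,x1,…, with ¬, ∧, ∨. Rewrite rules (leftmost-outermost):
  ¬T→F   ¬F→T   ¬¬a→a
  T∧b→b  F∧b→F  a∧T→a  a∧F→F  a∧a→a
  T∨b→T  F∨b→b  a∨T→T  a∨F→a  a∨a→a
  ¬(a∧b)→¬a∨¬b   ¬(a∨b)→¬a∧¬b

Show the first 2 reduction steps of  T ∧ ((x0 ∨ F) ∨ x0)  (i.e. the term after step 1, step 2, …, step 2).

Answer: after 2 steps: x0 ∨ x0

Derivation:
  start: T ∧ ((x0 ∨ F) ∨ x0)
  [1] (x0 ∨ F) ∨ x0
  [2] x0 ∨ x0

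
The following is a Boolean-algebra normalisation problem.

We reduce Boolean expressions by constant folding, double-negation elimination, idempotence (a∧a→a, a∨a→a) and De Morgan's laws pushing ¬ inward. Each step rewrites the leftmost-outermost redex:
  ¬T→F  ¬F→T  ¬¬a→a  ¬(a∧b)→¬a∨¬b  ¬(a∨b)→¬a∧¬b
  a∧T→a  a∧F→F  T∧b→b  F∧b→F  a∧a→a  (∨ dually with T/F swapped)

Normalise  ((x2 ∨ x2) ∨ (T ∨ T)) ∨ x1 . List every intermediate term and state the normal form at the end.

  start: ((x2 ∨ x2) ∨ (T ∨ T)) ∨ x1
  [1] (x2 ∨ (T ∨ T)) ∨ x1
  [2] (x2 ∨ T) ∨ x1
  [3] T ∨ x1
  [4] T

Answer: normal form = T  (in 4 steps)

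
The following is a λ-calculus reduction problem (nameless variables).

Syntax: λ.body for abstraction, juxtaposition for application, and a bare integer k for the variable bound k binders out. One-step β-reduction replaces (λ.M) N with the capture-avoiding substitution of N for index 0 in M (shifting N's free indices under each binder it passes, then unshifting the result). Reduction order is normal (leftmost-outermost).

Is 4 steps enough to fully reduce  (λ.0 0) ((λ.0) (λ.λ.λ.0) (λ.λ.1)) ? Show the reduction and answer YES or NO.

  start: (λ.0 0) ((λ.0) (λ.λ.λ.0) (λ.λ.1))
  step 1: (λ.0) (λ.λ.λ.0) (λ.λ.1) ((λ.0) (λ.λ.λ.0) (λ.λ.1))
  step 2: (λ.λ.λ.0) (λ.λ.1) ((λ.0) (λ.λ.λ.0) (λ.λ.1))
  step 3: (λ.λ.0) ((λ.0) (λ.λ.λ.0) (λ.λ.1))
  step 4: λ.0

Answer: YES — reaches normal form λ.0 in 4 ≤ 4 steps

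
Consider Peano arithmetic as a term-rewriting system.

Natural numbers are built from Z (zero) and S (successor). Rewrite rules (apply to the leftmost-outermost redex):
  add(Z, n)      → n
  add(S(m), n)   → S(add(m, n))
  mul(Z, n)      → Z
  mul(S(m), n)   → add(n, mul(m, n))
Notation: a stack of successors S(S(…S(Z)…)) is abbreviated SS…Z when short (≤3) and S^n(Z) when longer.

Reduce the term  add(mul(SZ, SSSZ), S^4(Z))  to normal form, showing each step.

Answer: normal form = S^7(Z)  (in 10 steps)

Working:
  start: add(mul(SZ, SSSZ), S^4(Z))
  [1] add(add(SSSZ, mul(Z, SSSZ)), S^4(Z))
  [2] add(S(add(SSZ, mul(Z, SSSZ))), S^4(Z))
  [3] S(add(add(SSZ, mul(Z, SSSZ)), S^4(Z)))
  [4] S(add(S(add(SZ, mul(Z, SSSZ))), S^4(Z)))
  [5] S(S(add(add(SZ, mul(Z, SSSZ)), S^4(Z))))
  [6] S(S(add(S(add(Z, mul(Z, SSSZ))), S^4(Z))))
  [7] S(S(S(add(add(Z, mul(Z, SSSZ)), S^4(Z)))))
  [8] S(S(S(add(mul(Z, SSSZ), S^4(Z)))))
  [9] S(S(S(add(Z, S^4(Z)))))
  [10] S^7(Z)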